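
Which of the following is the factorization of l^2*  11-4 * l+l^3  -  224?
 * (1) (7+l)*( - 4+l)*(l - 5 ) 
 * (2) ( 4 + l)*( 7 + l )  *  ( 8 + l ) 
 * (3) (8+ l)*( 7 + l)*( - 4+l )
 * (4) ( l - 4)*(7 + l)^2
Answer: 3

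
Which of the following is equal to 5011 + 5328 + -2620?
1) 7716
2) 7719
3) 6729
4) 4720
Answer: 2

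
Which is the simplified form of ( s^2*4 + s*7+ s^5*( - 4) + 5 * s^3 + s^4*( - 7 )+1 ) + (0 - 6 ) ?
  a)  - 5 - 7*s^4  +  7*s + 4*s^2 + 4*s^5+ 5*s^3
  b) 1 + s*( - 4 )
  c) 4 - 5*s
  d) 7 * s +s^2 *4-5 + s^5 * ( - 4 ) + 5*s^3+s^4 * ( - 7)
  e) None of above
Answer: d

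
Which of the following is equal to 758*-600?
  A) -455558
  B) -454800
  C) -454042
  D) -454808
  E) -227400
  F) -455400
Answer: B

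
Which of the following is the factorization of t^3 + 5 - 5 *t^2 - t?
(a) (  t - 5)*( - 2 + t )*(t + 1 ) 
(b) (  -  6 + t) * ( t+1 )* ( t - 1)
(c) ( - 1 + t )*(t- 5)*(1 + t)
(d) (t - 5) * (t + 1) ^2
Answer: c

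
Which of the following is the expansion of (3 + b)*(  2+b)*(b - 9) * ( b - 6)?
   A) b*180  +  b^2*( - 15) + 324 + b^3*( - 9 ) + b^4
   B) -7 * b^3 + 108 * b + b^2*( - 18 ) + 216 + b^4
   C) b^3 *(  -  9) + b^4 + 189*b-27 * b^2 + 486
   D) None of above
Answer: D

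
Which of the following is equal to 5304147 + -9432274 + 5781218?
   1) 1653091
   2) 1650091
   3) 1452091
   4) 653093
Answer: 1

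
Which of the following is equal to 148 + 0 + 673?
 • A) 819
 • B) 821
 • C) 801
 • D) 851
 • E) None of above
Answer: B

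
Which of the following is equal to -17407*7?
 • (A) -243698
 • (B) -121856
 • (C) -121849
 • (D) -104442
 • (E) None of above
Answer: C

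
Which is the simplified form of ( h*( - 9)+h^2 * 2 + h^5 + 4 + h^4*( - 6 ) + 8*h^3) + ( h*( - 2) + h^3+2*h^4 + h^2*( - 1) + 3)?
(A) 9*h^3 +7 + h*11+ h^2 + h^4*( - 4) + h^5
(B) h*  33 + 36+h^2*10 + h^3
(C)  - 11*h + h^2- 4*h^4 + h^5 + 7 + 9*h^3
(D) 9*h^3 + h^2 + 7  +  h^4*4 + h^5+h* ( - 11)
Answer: C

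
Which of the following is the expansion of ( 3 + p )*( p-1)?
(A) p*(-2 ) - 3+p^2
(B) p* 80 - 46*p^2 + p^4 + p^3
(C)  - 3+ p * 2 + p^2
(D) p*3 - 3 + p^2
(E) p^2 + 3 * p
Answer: C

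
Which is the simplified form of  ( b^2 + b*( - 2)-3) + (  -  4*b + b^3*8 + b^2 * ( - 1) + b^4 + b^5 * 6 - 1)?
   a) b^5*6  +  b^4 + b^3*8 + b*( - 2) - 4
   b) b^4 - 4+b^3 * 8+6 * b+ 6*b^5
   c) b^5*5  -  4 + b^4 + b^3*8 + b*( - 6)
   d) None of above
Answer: d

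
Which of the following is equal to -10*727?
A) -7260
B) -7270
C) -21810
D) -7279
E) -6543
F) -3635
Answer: B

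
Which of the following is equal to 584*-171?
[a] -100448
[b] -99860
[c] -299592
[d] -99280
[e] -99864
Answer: e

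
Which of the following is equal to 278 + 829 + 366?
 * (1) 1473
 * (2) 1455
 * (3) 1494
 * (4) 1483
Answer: 1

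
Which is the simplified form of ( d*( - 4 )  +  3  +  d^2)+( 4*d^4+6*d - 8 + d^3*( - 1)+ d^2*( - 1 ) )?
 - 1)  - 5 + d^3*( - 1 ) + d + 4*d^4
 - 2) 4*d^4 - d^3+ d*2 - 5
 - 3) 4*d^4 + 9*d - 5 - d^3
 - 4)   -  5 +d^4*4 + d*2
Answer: 2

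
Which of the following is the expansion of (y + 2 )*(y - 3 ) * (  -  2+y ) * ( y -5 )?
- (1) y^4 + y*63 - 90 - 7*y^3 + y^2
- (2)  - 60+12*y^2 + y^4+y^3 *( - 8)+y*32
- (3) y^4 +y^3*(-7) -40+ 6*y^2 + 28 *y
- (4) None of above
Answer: 4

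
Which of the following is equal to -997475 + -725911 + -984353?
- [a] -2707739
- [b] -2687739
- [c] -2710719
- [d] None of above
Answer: a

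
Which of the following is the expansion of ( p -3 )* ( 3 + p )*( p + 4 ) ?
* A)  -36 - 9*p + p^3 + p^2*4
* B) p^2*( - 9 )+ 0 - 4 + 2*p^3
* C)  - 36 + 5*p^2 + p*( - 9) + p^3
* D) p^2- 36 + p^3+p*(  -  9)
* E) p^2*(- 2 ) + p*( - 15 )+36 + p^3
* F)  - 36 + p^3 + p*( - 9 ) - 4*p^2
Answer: A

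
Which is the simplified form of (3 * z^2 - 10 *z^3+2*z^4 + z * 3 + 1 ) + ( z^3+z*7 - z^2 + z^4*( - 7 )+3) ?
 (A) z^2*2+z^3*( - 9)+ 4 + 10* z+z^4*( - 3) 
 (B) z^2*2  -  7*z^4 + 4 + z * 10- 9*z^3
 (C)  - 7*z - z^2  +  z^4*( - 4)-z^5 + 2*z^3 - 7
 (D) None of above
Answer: D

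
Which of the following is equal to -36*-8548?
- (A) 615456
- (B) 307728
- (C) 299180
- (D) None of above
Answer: B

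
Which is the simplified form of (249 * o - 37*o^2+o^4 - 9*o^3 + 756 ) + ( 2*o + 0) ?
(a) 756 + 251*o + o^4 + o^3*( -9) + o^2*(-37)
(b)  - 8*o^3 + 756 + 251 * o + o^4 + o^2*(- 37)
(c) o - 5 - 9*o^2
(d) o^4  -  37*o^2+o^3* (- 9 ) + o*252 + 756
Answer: a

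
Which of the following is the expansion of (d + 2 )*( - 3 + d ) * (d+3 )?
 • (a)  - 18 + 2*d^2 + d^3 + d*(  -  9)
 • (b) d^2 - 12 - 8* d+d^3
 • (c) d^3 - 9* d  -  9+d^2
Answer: a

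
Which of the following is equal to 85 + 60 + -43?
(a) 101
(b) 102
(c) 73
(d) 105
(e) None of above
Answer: b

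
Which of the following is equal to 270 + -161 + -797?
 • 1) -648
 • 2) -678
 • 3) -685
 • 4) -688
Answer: 4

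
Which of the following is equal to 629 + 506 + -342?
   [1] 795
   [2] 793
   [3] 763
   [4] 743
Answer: 2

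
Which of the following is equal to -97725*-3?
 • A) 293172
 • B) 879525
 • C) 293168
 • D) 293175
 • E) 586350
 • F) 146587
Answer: D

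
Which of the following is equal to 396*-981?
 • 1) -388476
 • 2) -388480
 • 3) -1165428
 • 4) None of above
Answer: 1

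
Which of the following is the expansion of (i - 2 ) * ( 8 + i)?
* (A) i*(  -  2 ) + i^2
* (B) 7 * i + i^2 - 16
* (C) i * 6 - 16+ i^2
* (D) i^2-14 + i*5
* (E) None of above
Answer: C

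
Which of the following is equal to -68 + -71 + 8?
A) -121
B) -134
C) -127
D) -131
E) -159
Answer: D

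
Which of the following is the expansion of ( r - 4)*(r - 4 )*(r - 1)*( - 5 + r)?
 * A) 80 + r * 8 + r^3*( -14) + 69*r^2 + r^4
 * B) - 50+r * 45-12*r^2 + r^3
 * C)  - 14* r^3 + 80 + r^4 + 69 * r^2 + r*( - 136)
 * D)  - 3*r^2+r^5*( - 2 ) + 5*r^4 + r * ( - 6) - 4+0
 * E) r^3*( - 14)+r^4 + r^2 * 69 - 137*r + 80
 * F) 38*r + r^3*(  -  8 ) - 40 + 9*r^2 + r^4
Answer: C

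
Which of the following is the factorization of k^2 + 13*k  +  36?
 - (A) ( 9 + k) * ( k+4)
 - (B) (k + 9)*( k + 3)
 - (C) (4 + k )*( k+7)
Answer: A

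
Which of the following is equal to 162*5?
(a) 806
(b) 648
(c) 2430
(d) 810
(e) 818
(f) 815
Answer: d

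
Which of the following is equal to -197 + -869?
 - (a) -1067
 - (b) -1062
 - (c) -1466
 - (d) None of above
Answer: d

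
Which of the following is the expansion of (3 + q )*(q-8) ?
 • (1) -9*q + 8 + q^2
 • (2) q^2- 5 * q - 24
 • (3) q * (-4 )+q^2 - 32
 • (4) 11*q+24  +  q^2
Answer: 2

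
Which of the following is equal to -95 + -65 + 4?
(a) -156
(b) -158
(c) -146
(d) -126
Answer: a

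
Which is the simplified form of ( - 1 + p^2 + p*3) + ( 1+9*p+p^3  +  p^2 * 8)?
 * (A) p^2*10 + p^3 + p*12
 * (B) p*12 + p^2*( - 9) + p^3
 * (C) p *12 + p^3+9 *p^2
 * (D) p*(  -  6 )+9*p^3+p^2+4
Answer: C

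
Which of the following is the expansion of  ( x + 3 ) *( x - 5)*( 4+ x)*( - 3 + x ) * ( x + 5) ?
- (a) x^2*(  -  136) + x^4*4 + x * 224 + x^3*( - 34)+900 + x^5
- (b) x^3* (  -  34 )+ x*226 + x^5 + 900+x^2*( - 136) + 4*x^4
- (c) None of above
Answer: c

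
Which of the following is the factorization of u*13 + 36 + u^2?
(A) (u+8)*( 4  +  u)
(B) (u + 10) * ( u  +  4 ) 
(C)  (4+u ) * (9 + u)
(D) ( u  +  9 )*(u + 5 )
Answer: C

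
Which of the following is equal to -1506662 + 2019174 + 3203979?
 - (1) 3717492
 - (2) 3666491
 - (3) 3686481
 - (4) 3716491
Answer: 4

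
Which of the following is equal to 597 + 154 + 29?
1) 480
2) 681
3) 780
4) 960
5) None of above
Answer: 3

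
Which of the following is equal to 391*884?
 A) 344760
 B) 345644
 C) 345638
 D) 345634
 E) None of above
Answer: B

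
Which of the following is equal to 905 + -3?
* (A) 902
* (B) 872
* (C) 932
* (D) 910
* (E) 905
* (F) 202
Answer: A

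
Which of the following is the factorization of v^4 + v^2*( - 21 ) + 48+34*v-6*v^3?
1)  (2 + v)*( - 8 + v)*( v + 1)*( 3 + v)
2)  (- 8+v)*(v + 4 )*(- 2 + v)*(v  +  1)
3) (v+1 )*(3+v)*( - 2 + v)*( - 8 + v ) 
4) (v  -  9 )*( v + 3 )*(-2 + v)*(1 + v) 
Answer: 3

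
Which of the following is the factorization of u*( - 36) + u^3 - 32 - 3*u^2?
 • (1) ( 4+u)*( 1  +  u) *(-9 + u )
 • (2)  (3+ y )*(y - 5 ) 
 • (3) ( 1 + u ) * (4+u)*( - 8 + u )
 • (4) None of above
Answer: 3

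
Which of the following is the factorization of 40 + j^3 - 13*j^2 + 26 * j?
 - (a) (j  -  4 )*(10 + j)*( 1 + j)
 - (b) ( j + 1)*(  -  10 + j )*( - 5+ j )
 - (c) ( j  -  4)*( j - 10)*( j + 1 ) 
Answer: c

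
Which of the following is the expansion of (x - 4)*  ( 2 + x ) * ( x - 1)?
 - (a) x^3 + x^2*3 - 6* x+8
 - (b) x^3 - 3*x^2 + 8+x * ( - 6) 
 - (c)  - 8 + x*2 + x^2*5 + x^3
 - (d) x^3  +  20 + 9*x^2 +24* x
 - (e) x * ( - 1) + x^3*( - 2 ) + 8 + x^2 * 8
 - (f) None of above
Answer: b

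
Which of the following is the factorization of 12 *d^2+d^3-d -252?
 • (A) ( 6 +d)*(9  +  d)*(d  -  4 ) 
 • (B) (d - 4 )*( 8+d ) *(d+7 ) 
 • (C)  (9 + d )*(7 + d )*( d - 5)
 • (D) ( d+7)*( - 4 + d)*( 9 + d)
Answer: D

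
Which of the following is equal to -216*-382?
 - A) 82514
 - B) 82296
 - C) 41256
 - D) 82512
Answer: D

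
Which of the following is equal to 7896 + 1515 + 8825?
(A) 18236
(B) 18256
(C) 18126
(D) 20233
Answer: A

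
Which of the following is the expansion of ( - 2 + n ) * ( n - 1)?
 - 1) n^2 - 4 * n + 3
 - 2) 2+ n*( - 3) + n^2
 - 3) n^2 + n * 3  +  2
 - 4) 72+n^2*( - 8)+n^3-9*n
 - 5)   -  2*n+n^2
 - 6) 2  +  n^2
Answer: 2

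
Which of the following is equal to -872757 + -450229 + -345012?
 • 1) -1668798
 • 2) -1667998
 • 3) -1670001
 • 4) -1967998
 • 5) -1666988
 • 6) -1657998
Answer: 2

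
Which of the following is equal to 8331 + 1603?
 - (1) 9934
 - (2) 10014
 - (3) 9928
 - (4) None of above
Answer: 1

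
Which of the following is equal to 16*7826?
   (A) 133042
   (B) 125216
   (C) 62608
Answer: B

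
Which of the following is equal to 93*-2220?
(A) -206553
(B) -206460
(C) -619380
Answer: B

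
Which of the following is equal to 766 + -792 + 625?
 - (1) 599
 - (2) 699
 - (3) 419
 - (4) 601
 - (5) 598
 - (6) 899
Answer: 1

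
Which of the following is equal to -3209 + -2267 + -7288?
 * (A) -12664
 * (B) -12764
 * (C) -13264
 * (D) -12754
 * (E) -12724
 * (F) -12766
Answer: B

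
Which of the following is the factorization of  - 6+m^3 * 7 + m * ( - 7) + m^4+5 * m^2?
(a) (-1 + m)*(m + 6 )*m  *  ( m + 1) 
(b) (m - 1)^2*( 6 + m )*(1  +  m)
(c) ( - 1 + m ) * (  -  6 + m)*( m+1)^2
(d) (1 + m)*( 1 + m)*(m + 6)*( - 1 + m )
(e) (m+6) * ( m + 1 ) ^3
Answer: d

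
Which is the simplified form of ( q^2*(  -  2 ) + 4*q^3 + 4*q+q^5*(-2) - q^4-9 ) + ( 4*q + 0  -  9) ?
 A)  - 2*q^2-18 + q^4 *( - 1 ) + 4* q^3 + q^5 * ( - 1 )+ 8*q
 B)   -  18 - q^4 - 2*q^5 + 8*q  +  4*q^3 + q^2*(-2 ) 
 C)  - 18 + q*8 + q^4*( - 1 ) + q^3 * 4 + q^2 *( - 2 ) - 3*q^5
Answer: B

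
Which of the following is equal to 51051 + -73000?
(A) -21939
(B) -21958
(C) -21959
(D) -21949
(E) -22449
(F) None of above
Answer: D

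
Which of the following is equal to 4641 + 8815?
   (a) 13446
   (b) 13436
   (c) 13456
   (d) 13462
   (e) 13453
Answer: c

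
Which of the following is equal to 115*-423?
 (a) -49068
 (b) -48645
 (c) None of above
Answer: b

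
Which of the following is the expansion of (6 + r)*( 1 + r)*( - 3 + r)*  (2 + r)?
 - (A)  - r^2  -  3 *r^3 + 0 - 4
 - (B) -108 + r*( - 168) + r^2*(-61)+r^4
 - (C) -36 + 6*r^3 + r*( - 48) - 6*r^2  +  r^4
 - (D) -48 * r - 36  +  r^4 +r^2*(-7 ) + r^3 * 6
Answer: D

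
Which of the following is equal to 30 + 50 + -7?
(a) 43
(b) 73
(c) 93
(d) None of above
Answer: b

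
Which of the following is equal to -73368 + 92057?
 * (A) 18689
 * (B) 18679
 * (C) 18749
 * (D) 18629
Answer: A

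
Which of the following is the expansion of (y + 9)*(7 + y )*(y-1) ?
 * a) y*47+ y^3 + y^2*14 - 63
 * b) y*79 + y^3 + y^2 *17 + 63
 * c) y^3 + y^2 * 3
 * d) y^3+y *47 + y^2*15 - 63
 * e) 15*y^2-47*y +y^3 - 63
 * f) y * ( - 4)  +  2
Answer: d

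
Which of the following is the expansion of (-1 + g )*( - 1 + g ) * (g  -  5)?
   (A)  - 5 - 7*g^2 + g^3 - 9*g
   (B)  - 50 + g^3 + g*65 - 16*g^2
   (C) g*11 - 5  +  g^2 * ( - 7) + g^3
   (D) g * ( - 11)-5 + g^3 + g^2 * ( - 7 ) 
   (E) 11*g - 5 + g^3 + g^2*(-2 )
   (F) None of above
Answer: C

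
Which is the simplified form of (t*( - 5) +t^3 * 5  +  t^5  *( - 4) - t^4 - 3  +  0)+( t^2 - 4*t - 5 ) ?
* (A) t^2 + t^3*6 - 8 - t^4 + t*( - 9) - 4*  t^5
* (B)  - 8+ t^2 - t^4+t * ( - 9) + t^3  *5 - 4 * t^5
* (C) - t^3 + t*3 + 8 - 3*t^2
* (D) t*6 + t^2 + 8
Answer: B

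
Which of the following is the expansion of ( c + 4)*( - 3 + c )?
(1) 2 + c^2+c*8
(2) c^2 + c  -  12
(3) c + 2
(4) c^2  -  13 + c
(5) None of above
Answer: 2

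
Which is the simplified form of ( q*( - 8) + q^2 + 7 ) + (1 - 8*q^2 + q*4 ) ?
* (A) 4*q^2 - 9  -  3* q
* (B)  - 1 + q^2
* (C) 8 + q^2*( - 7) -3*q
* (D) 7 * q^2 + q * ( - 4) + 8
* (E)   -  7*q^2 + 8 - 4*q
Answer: E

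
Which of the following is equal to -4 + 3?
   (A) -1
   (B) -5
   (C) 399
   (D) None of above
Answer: A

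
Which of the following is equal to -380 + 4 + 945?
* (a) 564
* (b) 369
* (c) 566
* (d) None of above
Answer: d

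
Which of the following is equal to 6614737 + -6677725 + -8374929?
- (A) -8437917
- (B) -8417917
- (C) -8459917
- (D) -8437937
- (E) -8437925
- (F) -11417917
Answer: A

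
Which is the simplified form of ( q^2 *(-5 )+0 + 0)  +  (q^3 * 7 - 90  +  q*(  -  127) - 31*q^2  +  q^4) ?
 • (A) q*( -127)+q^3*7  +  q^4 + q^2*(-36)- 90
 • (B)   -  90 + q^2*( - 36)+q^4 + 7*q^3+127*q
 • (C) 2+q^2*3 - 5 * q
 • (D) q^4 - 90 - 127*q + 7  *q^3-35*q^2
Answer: A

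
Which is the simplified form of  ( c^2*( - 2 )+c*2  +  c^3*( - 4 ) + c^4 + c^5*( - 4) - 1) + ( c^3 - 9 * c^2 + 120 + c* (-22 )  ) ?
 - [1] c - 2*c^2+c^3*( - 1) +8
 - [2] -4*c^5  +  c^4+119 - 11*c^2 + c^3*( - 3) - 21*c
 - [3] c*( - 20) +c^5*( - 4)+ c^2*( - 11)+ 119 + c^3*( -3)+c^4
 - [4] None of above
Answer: 3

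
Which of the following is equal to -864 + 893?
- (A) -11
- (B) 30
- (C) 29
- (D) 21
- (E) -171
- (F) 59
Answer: C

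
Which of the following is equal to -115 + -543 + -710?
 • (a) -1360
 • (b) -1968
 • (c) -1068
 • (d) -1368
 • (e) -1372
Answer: d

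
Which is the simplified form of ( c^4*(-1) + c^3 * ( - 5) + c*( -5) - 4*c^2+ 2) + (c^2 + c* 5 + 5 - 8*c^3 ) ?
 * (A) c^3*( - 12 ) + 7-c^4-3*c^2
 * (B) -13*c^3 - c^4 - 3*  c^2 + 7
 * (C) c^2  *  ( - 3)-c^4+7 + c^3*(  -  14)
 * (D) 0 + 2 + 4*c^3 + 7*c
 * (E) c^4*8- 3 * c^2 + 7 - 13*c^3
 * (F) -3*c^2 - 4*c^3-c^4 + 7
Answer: B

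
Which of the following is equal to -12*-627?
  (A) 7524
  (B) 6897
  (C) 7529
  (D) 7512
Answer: A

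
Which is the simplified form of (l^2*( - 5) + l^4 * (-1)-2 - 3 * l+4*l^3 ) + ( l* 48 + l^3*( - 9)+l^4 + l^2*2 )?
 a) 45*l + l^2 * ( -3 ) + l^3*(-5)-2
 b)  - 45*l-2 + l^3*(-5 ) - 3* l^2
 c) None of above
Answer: a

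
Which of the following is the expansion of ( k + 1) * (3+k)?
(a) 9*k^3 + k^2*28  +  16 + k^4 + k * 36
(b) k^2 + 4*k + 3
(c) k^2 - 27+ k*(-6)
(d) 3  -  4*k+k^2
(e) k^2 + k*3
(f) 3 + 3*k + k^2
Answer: b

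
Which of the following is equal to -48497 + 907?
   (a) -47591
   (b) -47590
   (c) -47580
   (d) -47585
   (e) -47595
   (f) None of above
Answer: b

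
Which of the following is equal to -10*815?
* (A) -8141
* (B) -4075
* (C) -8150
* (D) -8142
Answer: C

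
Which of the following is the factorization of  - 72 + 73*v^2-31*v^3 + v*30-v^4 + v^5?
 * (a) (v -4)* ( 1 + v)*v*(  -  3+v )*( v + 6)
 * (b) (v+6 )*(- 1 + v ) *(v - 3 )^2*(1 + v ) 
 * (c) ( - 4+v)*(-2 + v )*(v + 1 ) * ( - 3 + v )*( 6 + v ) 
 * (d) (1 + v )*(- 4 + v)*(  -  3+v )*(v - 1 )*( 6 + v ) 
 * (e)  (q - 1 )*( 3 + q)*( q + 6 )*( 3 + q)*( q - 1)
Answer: d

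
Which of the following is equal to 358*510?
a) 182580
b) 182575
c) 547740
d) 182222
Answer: a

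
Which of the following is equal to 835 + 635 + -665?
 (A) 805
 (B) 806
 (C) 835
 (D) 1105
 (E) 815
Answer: A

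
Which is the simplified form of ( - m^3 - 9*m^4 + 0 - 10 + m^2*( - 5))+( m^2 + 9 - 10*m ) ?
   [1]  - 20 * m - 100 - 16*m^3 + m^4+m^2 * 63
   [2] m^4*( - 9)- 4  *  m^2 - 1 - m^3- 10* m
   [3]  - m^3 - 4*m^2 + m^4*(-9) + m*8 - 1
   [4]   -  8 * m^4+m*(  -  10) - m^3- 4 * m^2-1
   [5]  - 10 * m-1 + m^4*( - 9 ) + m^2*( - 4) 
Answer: 2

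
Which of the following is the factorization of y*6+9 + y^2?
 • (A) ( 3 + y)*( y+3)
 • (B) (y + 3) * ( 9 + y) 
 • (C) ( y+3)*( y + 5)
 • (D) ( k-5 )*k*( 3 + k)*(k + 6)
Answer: A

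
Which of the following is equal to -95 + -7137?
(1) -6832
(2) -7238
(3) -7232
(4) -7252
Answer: 3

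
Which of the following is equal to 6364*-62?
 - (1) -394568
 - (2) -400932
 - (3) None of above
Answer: 1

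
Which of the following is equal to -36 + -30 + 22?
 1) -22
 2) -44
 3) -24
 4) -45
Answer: 2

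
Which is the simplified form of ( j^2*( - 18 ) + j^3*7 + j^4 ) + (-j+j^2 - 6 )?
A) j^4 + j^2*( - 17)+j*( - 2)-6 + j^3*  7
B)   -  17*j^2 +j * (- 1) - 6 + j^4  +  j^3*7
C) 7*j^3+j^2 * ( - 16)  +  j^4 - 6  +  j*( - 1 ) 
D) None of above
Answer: B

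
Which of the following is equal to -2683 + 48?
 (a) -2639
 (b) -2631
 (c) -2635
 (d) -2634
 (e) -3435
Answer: c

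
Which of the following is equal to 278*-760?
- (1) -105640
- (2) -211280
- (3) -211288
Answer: 2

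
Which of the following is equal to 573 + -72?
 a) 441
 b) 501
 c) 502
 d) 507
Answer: b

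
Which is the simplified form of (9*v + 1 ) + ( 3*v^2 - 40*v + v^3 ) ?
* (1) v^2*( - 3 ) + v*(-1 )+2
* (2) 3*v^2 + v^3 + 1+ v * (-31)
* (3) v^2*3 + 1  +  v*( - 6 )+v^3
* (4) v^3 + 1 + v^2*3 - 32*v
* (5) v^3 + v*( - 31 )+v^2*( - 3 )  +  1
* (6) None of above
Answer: 2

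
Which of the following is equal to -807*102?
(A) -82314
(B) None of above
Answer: A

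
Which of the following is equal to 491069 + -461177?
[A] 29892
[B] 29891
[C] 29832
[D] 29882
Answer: A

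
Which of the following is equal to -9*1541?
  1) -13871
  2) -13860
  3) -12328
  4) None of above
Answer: 4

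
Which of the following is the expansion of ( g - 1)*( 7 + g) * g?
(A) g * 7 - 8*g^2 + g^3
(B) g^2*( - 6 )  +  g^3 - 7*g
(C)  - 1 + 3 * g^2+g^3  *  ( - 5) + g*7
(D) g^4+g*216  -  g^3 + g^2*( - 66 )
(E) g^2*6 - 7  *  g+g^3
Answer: E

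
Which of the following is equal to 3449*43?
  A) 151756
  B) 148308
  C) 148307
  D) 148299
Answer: C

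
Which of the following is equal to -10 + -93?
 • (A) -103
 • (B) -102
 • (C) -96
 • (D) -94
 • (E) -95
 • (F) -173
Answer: A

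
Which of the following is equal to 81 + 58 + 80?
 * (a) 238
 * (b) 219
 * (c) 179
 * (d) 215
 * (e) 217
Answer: b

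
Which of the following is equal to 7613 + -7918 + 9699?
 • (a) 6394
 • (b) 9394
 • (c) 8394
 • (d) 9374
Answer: b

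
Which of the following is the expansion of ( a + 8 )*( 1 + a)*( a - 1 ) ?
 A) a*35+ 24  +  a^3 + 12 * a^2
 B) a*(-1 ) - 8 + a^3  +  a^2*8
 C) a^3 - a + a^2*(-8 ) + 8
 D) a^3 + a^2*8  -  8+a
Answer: B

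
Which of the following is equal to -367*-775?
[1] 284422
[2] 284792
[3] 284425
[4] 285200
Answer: 3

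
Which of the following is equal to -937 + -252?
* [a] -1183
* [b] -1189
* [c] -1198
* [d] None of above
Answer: b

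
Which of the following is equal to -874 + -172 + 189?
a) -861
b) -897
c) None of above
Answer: c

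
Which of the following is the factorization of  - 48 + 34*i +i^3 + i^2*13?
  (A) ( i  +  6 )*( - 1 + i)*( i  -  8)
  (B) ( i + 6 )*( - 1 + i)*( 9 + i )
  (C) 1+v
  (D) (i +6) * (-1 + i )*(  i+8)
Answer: D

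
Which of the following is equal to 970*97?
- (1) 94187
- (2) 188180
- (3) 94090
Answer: 3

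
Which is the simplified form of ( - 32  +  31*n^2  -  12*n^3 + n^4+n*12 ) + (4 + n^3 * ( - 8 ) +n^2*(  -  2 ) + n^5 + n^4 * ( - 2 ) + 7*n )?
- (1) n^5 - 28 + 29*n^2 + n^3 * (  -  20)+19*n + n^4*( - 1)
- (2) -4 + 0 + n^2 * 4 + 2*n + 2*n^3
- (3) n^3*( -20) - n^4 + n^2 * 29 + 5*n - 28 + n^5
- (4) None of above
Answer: 1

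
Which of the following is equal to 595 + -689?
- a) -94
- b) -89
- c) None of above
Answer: a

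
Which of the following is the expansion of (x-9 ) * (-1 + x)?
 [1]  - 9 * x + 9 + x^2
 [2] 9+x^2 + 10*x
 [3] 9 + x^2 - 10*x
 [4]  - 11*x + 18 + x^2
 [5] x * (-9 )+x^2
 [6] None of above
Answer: 3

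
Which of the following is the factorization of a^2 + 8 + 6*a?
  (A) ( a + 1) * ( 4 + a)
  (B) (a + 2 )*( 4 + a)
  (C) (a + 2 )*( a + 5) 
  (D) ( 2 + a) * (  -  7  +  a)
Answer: B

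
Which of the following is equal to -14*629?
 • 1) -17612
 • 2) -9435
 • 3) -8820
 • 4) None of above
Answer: 4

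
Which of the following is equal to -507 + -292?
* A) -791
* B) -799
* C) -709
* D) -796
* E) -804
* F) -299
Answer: B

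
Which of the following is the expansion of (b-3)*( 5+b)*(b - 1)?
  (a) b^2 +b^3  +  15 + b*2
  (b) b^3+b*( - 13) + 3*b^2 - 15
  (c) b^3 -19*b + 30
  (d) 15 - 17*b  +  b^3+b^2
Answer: d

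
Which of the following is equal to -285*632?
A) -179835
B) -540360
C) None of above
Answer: C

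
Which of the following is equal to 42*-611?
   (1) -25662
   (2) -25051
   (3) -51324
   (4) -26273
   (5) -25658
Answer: 1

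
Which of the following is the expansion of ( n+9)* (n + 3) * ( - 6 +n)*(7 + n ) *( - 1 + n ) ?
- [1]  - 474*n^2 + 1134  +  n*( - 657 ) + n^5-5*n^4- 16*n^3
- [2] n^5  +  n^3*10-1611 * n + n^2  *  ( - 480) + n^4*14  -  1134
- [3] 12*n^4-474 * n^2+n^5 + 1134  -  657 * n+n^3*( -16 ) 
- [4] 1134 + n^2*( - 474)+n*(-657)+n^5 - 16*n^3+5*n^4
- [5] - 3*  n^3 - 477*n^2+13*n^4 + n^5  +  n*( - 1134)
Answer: 3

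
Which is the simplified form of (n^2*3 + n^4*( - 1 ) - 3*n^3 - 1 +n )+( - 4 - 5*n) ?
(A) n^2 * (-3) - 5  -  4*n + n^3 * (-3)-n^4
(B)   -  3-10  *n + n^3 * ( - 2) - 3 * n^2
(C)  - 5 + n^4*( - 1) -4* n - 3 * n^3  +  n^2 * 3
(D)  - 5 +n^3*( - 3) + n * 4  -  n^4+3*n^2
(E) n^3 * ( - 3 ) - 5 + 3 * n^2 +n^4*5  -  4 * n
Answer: C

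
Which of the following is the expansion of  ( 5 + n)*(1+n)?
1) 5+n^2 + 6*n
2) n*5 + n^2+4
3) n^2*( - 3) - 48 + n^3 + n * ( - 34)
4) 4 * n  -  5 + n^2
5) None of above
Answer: 1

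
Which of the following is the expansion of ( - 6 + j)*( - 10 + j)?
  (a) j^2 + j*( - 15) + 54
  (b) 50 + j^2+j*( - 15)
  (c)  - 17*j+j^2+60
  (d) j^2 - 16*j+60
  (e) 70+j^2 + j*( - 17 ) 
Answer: d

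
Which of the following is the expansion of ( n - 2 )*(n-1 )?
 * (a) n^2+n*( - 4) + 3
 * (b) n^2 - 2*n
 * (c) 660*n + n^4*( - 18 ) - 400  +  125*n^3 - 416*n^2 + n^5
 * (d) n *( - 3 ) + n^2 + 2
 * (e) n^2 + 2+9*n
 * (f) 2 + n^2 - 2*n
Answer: d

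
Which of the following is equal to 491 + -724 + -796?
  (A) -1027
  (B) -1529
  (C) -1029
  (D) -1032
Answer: C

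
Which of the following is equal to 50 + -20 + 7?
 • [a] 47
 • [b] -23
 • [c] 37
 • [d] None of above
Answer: c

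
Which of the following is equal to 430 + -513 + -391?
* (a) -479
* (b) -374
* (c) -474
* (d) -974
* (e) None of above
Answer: c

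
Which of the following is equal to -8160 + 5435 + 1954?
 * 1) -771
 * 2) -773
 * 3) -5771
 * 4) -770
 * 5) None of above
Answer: 1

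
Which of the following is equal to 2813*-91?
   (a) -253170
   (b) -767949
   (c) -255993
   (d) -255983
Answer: d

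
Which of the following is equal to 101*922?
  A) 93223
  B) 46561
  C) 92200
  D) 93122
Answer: D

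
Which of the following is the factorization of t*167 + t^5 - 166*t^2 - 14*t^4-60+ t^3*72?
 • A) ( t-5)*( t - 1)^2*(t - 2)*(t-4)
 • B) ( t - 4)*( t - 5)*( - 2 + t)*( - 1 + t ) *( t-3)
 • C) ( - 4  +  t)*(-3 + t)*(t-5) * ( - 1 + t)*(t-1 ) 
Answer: C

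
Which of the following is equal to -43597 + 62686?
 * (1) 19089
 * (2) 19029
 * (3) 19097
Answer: 1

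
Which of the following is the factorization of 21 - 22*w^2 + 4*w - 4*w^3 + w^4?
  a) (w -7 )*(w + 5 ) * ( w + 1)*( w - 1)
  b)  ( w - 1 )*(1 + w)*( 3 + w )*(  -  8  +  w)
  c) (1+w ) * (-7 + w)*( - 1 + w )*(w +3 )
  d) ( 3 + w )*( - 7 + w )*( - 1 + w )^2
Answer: c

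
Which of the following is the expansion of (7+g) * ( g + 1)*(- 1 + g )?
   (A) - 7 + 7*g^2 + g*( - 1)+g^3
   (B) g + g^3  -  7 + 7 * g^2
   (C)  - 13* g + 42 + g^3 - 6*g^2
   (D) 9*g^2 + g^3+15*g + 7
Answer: A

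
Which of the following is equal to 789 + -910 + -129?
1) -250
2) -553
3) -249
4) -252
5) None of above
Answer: 1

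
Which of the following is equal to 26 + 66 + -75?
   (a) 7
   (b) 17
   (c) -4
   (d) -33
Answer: b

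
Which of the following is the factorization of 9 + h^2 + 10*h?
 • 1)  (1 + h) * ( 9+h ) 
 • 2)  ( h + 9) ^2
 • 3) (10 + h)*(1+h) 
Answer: 1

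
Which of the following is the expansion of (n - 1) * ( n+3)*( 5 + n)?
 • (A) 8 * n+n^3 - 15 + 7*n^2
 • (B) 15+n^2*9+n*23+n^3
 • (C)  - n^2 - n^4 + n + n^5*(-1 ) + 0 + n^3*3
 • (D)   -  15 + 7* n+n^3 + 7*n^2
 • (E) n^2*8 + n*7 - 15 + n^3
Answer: D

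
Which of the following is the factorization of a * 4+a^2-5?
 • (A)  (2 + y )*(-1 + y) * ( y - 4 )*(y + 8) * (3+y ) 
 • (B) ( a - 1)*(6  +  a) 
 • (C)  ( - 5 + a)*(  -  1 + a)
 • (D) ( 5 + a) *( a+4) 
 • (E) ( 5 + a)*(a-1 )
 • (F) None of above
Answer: E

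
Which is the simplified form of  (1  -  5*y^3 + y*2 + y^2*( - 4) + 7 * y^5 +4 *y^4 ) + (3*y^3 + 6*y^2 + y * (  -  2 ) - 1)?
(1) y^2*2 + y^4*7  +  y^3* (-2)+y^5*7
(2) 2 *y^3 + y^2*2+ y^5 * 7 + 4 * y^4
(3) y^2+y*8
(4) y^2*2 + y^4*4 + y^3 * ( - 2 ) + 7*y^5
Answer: 4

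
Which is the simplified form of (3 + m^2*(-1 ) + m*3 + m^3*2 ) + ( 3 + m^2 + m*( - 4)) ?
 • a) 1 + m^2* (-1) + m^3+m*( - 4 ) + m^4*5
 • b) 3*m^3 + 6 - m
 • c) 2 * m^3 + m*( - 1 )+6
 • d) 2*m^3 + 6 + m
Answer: c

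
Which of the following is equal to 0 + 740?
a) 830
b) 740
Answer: b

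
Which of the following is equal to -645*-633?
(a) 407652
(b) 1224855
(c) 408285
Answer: c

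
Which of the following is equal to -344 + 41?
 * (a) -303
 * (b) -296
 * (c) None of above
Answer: a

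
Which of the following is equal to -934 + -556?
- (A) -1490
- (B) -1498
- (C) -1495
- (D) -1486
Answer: A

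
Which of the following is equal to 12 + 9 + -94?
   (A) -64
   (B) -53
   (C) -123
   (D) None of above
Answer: D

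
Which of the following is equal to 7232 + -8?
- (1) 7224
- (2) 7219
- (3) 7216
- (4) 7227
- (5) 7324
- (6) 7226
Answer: 1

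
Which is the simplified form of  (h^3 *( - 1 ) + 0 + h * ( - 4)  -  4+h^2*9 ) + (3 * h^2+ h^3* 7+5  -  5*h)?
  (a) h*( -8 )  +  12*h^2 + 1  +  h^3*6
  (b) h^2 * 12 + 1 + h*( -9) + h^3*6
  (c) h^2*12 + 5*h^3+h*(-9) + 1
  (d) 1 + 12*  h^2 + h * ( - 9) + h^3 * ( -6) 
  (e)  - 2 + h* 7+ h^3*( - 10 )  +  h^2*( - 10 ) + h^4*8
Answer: b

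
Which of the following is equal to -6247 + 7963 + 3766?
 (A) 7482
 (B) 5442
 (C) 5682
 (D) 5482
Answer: D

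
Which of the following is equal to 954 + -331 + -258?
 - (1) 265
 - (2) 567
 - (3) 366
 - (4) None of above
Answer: 4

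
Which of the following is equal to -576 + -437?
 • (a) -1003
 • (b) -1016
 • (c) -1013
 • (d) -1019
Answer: c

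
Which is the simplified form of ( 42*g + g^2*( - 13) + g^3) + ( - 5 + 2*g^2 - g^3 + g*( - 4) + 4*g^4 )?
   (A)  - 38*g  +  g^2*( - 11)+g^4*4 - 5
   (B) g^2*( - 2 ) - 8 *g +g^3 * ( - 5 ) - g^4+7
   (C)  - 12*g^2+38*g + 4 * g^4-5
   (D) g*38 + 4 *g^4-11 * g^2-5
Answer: D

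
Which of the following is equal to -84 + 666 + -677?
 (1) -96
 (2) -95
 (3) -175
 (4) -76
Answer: 2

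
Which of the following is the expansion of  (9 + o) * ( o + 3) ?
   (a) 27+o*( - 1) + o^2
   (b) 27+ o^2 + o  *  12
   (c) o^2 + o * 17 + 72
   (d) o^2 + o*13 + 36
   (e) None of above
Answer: b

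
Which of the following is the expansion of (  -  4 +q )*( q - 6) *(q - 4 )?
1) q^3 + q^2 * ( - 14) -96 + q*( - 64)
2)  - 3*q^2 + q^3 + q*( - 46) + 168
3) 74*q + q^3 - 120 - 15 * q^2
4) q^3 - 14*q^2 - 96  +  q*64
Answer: 4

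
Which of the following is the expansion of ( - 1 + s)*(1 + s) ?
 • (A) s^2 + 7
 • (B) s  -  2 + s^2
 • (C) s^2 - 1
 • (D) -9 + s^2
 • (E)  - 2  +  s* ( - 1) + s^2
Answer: C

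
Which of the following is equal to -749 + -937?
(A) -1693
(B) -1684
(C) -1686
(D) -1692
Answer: C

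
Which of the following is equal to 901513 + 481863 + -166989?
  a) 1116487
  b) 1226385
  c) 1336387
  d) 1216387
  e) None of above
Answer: d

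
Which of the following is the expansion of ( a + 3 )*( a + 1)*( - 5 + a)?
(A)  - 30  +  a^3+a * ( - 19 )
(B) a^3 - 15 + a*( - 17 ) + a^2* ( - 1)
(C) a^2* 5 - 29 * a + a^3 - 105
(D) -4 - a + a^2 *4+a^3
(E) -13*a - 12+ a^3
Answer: B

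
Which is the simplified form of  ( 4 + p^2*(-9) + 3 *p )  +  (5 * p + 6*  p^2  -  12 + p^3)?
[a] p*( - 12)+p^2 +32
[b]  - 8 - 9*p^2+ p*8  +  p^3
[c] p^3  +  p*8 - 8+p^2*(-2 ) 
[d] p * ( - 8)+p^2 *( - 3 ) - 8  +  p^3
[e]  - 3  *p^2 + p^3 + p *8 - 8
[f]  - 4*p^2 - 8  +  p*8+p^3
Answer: e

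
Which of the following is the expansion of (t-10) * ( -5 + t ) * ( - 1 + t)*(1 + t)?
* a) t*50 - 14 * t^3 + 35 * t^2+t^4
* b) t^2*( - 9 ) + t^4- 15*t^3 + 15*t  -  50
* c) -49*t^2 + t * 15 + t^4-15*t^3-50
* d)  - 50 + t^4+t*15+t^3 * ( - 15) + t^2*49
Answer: d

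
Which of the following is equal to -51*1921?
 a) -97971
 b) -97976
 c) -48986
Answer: a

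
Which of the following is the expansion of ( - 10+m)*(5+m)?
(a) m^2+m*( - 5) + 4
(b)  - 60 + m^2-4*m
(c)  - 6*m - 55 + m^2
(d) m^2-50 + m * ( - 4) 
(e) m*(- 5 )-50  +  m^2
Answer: e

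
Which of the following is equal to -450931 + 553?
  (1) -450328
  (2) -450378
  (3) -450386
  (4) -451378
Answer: 2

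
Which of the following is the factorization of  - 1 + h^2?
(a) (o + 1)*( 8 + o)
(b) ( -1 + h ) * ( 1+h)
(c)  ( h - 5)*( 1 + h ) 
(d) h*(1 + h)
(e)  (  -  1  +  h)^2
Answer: b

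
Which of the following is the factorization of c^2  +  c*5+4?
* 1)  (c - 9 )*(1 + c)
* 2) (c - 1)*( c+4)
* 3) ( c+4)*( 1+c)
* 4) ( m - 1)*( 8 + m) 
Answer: 3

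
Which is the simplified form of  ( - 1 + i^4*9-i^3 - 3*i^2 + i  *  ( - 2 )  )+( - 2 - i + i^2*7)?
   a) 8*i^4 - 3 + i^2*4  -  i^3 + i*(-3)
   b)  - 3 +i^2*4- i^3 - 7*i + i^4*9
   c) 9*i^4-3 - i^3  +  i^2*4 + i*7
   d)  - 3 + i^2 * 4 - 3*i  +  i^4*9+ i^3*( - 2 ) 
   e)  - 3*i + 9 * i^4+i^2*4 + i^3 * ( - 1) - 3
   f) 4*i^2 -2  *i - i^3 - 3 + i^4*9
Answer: e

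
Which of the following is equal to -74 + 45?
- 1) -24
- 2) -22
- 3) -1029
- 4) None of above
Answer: 4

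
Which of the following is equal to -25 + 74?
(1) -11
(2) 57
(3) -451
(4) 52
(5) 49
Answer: 5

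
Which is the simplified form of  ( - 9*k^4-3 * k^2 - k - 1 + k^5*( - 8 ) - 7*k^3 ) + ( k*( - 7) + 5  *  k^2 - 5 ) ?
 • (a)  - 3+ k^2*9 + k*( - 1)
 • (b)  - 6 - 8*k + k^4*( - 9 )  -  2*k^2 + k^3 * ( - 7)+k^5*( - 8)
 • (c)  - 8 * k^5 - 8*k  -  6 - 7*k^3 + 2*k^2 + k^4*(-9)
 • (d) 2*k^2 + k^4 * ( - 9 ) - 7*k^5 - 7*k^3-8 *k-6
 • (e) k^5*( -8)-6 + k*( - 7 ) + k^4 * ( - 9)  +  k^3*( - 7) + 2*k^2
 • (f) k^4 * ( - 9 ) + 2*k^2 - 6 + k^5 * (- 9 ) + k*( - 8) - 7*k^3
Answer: c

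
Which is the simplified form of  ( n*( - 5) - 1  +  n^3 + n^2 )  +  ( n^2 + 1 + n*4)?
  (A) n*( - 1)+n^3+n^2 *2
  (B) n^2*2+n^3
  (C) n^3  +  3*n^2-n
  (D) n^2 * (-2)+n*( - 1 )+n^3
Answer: A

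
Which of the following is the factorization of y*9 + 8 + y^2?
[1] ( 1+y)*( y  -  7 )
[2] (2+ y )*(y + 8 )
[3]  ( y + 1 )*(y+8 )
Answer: 3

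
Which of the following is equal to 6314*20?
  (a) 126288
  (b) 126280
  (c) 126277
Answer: b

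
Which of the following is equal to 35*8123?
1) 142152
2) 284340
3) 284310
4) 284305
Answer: 4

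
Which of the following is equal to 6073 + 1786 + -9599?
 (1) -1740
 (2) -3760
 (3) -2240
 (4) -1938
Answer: 1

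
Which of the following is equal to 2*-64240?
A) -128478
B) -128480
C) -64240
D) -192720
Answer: B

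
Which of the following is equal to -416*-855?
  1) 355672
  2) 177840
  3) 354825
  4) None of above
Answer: 4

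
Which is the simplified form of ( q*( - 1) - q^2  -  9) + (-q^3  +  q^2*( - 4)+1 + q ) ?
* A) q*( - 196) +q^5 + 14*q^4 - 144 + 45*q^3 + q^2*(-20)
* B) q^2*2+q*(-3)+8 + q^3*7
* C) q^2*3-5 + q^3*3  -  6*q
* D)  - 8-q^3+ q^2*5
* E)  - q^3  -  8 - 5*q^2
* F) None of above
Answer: E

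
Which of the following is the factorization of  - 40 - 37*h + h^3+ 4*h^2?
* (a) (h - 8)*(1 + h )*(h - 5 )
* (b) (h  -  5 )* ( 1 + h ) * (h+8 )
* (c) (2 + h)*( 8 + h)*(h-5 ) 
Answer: b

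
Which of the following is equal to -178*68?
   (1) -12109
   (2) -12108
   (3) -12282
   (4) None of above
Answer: 4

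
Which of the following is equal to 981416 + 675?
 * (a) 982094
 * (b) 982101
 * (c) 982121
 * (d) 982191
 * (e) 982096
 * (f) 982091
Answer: f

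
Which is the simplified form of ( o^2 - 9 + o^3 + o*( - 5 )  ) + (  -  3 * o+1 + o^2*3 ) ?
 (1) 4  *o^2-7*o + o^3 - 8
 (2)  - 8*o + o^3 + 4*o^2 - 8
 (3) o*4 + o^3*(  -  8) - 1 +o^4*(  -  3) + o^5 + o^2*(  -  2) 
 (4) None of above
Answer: 2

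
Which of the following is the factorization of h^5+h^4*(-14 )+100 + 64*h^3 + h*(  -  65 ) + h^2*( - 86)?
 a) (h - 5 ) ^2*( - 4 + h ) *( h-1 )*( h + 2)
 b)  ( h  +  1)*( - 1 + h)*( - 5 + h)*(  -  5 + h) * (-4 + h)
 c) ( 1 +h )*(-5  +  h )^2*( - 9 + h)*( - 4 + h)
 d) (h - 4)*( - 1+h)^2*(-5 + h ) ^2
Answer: b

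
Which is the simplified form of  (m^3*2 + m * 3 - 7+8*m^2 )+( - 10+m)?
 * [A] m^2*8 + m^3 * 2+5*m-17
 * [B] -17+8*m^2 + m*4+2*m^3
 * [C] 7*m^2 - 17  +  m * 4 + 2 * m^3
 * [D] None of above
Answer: B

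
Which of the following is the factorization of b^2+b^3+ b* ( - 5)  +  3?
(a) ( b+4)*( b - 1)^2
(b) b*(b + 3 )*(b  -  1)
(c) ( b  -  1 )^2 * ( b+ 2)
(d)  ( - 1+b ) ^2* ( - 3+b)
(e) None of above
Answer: e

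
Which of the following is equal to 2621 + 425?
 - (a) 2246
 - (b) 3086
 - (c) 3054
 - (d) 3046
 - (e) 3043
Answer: d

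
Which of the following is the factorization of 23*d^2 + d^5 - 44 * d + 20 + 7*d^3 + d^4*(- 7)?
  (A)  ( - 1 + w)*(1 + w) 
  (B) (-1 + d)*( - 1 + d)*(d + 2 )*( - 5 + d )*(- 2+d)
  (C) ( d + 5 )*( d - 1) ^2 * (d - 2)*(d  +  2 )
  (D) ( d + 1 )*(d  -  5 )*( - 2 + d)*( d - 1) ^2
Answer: B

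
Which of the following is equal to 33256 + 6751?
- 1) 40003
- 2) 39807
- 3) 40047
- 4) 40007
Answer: 4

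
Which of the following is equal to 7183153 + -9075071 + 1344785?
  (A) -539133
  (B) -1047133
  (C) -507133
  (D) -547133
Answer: D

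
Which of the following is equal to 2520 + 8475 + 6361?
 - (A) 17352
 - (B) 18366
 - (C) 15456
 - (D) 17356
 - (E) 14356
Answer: D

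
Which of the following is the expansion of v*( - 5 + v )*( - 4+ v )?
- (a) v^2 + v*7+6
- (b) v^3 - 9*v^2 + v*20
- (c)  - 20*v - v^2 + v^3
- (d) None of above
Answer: b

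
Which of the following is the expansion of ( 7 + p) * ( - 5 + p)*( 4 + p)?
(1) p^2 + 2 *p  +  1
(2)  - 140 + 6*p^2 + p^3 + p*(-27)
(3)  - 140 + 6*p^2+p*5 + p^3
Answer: 2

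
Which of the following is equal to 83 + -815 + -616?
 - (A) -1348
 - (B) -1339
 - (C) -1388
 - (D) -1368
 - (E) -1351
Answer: A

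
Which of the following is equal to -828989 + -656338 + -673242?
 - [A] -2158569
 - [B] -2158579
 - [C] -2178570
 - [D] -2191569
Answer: A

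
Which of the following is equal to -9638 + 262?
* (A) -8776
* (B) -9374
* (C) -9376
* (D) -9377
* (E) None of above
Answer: C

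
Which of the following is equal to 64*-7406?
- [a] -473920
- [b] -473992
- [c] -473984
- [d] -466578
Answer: c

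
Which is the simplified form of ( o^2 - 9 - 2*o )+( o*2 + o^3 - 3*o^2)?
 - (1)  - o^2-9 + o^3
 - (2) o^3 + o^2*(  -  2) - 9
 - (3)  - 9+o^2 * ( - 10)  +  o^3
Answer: 2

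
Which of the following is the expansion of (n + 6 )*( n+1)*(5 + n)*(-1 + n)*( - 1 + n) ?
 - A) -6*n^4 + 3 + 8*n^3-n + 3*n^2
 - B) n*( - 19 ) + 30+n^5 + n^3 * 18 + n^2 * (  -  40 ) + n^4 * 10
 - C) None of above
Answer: B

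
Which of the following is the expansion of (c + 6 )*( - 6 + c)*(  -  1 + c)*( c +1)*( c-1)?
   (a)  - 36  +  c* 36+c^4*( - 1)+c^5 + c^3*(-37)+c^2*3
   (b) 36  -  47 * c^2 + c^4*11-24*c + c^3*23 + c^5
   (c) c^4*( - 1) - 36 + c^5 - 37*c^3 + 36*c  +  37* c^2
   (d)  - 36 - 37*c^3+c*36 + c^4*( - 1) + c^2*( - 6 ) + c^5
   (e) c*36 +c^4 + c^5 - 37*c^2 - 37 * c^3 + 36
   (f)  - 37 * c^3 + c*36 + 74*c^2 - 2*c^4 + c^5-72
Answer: c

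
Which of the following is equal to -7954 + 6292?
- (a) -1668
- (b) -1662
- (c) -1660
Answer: b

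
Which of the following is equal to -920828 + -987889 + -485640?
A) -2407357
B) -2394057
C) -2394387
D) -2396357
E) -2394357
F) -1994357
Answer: E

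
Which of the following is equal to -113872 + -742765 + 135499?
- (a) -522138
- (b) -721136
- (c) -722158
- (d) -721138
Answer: d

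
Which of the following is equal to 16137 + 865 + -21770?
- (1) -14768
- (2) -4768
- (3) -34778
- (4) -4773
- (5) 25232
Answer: 2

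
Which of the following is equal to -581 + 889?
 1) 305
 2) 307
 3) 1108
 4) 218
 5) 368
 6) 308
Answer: 6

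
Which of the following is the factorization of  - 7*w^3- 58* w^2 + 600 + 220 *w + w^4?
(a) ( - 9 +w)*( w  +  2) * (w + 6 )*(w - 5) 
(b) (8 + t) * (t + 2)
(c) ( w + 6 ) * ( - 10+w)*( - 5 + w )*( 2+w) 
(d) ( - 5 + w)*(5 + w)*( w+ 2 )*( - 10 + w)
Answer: c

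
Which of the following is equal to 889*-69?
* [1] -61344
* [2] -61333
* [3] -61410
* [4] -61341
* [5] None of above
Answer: 4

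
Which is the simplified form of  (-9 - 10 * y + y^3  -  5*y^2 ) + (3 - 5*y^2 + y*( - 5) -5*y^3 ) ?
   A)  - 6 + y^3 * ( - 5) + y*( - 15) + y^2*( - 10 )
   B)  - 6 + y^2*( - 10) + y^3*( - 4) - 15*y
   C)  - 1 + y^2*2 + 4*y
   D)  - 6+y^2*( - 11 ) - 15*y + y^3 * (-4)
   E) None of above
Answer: B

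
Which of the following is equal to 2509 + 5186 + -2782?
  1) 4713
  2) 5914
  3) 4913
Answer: 3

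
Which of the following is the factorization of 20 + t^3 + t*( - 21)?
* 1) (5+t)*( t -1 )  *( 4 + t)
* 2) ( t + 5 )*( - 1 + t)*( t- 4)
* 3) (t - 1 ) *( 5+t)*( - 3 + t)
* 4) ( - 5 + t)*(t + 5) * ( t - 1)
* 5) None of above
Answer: 2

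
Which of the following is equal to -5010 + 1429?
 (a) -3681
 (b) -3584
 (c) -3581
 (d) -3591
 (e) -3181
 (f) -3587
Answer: c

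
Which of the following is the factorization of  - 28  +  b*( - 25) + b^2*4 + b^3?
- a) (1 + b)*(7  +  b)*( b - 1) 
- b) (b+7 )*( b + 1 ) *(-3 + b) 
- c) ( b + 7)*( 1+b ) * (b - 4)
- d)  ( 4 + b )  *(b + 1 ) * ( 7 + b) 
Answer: c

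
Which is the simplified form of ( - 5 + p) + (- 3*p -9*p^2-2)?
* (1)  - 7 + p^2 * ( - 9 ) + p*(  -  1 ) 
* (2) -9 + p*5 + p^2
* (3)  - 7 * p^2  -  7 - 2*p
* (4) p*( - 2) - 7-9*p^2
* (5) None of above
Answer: 4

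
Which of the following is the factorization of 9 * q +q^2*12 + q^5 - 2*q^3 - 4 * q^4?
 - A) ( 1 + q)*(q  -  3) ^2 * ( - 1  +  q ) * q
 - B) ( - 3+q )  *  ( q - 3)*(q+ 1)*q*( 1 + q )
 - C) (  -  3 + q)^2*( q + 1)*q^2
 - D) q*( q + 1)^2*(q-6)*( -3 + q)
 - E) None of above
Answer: B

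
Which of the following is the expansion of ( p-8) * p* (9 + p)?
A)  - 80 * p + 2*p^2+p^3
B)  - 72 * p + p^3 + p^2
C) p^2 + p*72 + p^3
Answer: B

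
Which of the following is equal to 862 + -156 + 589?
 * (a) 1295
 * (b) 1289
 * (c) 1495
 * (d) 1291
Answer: a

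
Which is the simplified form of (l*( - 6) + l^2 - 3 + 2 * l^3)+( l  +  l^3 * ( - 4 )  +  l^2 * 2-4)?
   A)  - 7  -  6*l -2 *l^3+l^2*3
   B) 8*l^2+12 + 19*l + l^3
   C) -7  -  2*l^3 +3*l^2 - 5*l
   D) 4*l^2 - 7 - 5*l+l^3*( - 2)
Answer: C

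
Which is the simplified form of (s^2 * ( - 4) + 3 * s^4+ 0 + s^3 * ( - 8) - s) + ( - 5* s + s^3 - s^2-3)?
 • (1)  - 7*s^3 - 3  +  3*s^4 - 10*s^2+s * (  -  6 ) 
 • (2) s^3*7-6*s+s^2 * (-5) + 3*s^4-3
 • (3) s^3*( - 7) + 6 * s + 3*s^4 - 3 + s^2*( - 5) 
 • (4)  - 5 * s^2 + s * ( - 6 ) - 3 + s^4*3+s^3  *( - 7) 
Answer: 4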